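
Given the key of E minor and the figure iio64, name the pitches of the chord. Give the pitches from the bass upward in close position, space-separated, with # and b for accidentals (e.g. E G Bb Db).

In E minor, the supertonic is F#, and the diatonic chord built there is a diminished triad.
Stacking thirds from F# gives F#-A-C.
With the 64 figure the chord is in second inversion; from the bass C upward in close position it reads C-F#-A.

C F# A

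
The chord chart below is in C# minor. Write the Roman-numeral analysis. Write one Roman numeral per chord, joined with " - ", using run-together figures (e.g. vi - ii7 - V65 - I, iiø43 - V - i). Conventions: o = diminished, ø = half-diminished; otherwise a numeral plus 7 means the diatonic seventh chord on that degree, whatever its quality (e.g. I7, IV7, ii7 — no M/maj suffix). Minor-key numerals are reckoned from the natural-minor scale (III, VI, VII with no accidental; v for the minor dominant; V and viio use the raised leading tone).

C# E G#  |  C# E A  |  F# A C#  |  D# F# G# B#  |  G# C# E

C#-E-G# has root C#, degree 1 in C# minor, so i.
C#-E-A has root A, degree 6 in C# minor, so VI6.
F#-A-C# has root F#, degree 4 in C# minor, so iv.
D#-F#-G#-B# has root G#, degree 5 in C# minor, so V43.
G#-C#-E has root C#, degree 1 in C# minor, so i64.

i - VI6 - iv - V43 - i64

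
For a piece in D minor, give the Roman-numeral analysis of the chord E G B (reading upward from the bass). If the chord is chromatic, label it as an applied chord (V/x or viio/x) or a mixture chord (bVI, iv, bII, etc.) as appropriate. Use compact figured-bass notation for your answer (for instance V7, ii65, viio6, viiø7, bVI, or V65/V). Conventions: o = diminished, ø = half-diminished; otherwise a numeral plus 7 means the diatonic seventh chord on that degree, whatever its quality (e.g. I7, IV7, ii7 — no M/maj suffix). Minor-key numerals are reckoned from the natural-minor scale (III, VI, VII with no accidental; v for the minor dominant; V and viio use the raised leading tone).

ii

The pitches E-G-B form a minor triad rooted on E.
E is the second degree of D minor. This is the minor supertonic, borrowed from the parallel major (the Dorian ii).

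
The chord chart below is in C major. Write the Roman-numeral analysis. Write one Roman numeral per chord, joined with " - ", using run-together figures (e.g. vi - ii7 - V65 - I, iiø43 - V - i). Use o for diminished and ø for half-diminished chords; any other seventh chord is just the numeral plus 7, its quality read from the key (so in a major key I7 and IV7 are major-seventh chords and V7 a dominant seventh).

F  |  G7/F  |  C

IV - V42 - I

F has root F, degree 4 in C major, so IV.
G7/F: root G is the dominant; dominant seventh chord there is V42.
C: major triad on C = scale degree 1 → I.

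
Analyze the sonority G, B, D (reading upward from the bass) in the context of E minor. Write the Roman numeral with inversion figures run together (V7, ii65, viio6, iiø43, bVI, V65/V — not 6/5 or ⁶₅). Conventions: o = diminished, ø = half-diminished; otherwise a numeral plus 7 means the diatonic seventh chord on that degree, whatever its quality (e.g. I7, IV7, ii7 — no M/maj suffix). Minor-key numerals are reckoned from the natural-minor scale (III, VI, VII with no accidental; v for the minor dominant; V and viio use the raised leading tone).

Stacked in thirds the chord is G-B-D: a major triad on G.
G is scale degree 3 in E minor, and a major triad on that degree is written III.

III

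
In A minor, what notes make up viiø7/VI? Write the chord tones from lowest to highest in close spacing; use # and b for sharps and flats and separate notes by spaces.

E G Bb D

viiø7/VI is a secondary leading-tone chord. The target VI is F in A minor; the applied chord is rooted a semitone below, on E.
Building a half-diminished seventh chord on E gives E-G-Bb-D.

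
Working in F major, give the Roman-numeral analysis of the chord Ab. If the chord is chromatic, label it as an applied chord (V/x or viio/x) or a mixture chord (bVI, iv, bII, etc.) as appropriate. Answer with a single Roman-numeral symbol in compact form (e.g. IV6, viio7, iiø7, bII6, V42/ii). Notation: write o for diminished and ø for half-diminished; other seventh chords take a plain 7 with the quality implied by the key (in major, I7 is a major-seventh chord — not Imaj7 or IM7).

Stacked in thirds the chord is Ab-C-Eb: a major triad on Ab.
Ab is the lowered third degree of F major (diatonic 3 would be A). This is a major triad on the lowered third degree, borrowed from the parallel minor.

bIII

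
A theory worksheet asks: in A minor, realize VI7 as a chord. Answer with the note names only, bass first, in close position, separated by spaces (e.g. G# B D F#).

The numeral's case and figure indicate a major seventh chord. In A minor its root, the sixth degree, is F.
That chord is spelled F-A-C-E.

F A C E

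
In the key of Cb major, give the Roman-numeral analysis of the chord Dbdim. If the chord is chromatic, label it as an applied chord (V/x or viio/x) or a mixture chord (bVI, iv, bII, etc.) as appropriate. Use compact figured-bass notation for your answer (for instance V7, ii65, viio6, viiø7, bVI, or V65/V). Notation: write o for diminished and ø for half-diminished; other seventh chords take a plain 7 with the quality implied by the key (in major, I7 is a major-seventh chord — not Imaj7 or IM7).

iio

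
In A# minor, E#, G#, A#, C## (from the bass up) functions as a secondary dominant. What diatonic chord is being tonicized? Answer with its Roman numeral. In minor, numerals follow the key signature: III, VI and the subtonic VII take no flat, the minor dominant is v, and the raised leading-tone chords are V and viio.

iv

The chord is a dominant seventh chord on A#.
A dominant resolves down a perfect fifth: A# → D#. In A# minor, D# is scale degree 4, i.e. iv.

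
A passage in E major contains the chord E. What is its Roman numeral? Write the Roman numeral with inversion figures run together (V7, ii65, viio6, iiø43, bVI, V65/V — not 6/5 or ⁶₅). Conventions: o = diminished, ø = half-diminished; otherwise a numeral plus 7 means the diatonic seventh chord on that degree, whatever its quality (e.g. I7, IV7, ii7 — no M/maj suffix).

I

Stacked in thirds the chord is E-G#-B: a major triad on E.
E is scale degree 1 in E major, and a major triad on that degree is written I.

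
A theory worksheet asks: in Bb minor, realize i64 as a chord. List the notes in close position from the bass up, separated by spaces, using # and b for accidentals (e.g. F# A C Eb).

F Bb Db

In Bb minor, scale degree 1 is Bb, and the diatonic chord built there is a minor triad.
Stacking thirds from Bb gives Bb-Db-F.
With the 64 figure the chord is in second inversion; from the bass F upward in close position it reads F-Bb-Db.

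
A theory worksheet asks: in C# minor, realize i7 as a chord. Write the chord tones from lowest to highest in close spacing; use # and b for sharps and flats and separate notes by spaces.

The numeral's case and figure indicate a minor seventh chord. In C# minor its root, scale degree 1, is C#.
Stacking thirds from C# gives C#-E-G#-B.

C# E G# B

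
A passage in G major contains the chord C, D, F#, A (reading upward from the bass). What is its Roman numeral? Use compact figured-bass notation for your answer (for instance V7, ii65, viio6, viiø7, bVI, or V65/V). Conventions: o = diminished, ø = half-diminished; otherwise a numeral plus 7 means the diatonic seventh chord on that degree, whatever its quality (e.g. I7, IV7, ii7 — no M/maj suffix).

V42

Stacked in thirds the chord is D-F#-A-C: a dominant seventh chord on D.
D is scale degree 5 in G major, and a dominant seventh chord on that degree is written V7.
With C in the bass the chord is in third inversion, so the figured bass is 42.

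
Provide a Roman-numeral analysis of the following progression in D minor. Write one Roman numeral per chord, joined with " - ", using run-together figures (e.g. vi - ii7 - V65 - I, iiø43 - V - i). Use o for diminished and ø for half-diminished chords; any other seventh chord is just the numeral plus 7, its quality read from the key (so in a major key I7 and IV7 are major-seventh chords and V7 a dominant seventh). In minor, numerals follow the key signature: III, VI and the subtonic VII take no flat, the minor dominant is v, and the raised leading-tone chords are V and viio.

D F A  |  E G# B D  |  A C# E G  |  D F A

D-F-A has root D, degree 1 in D minor, so i.
E-G#-B-D is the secondary dominant of V (dominant seventh chord on E): V7/V.
A-C#-E-G has root A, degree 5 in D minor, so V7.
D-F-A: minor triad on D = scale degree 1 → i.

i - V7/V - V7 - i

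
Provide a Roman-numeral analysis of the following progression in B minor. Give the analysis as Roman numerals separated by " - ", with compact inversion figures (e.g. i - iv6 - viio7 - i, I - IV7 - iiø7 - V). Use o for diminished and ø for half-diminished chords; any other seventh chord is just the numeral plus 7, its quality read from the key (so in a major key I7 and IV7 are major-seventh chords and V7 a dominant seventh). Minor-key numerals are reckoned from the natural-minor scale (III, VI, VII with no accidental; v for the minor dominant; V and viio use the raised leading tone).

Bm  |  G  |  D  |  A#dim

Bm: root B is the tonic; minor triad there is i.
G has root G, degree 6 in B minor, so VI.
D has root D, degree 3 in B minor, so III.
A#dim: diminished triad on A# = scale degree 7 → viio.

i - VI - III - viio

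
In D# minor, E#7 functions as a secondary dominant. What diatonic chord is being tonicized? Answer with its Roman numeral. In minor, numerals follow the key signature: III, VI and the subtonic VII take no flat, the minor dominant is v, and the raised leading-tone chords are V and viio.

The chord is a dominant seventh chord on E#.
A dominant resolves down a perfect fifth: E# → A#. In D# minor, A# is scale degree 5, i.e. V.

V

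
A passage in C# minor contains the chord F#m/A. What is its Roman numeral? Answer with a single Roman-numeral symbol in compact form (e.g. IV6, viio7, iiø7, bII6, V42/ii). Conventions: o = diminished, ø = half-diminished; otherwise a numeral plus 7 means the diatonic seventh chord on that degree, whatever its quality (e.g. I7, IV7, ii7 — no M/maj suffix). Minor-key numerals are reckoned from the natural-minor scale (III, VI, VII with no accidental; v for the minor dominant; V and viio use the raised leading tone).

The pitches F#-A-C# form a minor triad rooted on F#.
In C# minor, F# is the subdominant; the diatonic minor triad there is iv.
With A in the bass the chord is in first inversion, so the figured bass is 6.

iv6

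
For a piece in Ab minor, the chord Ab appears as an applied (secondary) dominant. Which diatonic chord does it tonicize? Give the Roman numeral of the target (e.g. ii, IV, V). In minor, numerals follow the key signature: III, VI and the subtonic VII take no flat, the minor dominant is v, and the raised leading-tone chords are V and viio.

The chord is a major triad on Ab.
A dominant resolves down a perfect fifth: Ab → Db. In Ab minor, Db is scale degree 4, i.e. iv.

iv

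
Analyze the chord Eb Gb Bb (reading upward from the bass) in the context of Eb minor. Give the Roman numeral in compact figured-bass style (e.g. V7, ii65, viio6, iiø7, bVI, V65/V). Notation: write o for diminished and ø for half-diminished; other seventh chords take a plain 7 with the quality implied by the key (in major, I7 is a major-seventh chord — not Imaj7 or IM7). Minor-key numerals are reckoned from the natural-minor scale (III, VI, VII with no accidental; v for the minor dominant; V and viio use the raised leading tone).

i

Stacked in thirds the chord is Eb-Gb-Bb: a minor triad on Eb.
Eb is scale degree 1 in Eb minor, and a minor triad on that degree is written i.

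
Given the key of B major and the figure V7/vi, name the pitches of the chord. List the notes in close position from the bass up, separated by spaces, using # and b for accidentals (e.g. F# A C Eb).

The slash means an applied dominant: we want the dominant of vi. In B major, vi is G# minor, and its dominant is built on D#.
Building a dominant seventh chord on D# gives D#-F##-A#-C#.

D# F## A# C#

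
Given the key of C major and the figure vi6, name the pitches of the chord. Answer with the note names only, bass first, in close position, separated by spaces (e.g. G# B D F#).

C E A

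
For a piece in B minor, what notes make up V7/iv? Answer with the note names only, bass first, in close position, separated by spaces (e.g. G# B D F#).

B D# F# A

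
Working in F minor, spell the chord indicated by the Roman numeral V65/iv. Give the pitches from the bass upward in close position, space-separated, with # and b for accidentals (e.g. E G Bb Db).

A C Eb F

The slash means an applied dominant: we want the dominant of iv. In F minor, iv is Bb minor, and its dominant is built on F.
Building a dominant seventh chord on F gives F-A-C-Eb.
The figured bass 65 indicates first inversion, placing the third (A) in the bass: A-C-Eb-F.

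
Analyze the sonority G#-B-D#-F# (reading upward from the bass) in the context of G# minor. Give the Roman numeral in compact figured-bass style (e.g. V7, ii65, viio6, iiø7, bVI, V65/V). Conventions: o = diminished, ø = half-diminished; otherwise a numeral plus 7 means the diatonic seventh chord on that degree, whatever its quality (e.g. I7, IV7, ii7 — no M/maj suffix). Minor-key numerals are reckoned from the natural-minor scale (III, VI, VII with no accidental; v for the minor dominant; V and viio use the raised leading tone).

The pitches G#-B-D#-F# form a minor seventh chord rooted on G#.
In G# minor, G# is the tonic; the diatonic minor seventh chord there is i7.

i7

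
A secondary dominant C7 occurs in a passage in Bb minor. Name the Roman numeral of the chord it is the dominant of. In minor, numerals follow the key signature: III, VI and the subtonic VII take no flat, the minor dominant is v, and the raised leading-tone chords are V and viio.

V

The chord is a dominant seventh chord on C.
A dominant resolves down a perfect fifth: C → F. In Bb minor, F is scale degree 5, i.e. V.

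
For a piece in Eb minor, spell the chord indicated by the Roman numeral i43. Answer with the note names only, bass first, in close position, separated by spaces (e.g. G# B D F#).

The numeral's case and figure indicate a minor seventh chord. In Eb minor its root, the tonic, is Eb.
That chord is spelled Eb-Gb-Bb-Db.
The figured bass 43 indicates second inversion, placing the fifth (Bb) in the bass: Bb-Db-Eb-Gb.

Bb Db Eb Gb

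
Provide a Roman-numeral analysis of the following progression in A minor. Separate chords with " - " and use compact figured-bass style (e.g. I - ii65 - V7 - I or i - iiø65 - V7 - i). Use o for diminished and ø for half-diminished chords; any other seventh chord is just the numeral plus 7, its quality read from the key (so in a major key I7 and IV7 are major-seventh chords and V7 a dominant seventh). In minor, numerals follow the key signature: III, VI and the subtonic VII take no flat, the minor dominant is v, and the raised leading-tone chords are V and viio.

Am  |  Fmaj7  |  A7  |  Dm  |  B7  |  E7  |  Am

i - VI7 - V7/iv - iv - V7/V - V7 - i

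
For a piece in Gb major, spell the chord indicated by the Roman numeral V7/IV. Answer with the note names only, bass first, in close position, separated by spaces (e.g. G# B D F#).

Gb Bb Db Fb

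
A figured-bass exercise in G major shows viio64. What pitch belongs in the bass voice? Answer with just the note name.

C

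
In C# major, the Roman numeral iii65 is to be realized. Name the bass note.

iii in C# major has root E#; the chord is E#-G#-B#-D#.
The figure 65 means first inversion — the third is in the bass.

G#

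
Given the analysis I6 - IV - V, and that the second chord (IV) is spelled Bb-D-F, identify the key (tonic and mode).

F major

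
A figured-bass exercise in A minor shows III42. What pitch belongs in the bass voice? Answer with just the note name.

B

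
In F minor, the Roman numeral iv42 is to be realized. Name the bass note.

Ab

iv in F minor has root Bb; the chord is Bb-Db-F-Ab.
The figure 42 means third inversion — the seventh is in the bass.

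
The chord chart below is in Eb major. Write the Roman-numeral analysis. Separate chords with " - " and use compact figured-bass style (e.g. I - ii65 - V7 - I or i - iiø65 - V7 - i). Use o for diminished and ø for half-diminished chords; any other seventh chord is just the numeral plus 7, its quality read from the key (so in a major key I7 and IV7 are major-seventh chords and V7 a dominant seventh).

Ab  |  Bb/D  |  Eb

IV - V6 - I

Ab: major triad on Ab = scale degree 4 → IV.
Bb/D has root Bb, degree 5 in Eb major, so V6.
Eb: major triad on Eb = scale degree 1 → I.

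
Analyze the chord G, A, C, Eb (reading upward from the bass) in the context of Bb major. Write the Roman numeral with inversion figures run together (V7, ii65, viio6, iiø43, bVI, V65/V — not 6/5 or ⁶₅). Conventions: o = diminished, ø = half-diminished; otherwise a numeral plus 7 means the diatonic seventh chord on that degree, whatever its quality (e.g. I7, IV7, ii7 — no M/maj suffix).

viiø42

Stacked in thirds the chord is A-C-Eb-G: a half-diminished seventh chord on A.
A is scale degree 7 in Bb major, and a half-diminished seventh chord on that degree is written viiø7.
With G in the bass the chord is in third inversion, so the figured bass is 42.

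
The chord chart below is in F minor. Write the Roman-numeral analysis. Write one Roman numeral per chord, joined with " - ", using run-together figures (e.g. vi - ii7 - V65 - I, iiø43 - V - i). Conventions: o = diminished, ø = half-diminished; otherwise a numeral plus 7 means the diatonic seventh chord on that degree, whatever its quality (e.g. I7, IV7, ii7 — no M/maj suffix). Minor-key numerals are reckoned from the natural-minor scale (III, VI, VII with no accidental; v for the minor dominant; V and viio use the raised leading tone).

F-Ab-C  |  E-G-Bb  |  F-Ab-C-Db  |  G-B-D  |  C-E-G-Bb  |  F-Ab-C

i - viio - VI65 - V/V - V7 - i

F-Ab-C: root F is the tonic; minor triad there is i.
E-G-Bb: diminished triad on E = scale degree 7 → viio.
F-Ab-C-Db has root Db, degree 6 in F minor, so VI65.
G-B-D: a major triad on G, the applied dominant of V → V/V.
C-E-G-Bb: dominant seventh chord on C = scale degree 5 → V7.
F-Ab-C: root F is the tonic; minor triad there is i.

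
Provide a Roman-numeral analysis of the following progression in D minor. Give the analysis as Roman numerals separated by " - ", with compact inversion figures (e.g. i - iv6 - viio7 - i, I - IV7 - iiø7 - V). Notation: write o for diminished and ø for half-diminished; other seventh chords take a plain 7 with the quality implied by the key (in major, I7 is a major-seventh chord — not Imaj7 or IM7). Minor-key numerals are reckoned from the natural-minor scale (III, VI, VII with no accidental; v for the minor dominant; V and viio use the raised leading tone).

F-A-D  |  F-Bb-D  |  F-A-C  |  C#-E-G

F-A-D: root D is the tonic; minor triad there is i6.
F-Bb-D: root Bb is the submediant; major triad there is VI64.
F-A-C: root F is the mediant; major triad there is III.
C#-E-G has root C#, degree 7 in D minor, so viio.

i6 - VI64 - III - viio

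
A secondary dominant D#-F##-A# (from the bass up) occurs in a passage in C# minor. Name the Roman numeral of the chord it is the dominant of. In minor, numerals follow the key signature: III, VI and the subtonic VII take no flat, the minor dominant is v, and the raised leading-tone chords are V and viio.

V

The chord is a major triad on D#.
A dominant resolves down a perfect fifth: D# → G#. In C# minor, G# is scale degree 5, i.e. V.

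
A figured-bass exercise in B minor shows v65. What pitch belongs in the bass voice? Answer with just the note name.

A

v in B minor has root F#; the chord is F#-A-C#-E.
The figure 65 means first inversion — the third is in the bass.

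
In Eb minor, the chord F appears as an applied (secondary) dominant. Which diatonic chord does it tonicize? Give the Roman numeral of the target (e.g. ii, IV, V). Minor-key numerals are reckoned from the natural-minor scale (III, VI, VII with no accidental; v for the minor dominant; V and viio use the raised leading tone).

V

The chord is a major triad on F.
A dominant resolves down a perfect fifth: F → Bb. In Eb minor, Bb is scale degree 5, i.e. V.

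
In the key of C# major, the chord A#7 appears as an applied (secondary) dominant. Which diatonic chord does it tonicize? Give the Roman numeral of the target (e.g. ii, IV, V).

ii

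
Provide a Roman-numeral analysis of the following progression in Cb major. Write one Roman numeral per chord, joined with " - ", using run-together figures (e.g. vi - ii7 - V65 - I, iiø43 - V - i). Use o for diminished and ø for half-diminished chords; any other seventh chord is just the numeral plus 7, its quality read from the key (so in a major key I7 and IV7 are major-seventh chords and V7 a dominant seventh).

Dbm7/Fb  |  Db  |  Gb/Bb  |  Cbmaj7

ii65 - V/V - V6 - I7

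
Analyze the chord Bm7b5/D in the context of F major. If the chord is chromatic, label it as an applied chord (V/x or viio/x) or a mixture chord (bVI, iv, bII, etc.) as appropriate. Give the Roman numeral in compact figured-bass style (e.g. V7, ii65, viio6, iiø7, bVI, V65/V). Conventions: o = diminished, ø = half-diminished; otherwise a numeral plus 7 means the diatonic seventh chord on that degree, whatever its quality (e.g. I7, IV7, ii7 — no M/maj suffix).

viiø65/V

The pitches B-D-F-A form a half-diminished seventh chord rooted on B.
B sits a half step below C (V in F major); a diminished chord there is the applied leading-tone chord of V.
With D in the bass the chord is in first inversion, so the figured bass is 65.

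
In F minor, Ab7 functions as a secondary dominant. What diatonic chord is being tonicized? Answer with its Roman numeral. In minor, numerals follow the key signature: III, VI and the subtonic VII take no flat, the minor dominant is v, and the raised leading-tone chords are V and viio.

The chord is a dominant seventh chord on Ab.
A dominant resolves down a perfect fifth: Ab → Db. In F minor, Db is scale degree 6, i.e. VI.

VI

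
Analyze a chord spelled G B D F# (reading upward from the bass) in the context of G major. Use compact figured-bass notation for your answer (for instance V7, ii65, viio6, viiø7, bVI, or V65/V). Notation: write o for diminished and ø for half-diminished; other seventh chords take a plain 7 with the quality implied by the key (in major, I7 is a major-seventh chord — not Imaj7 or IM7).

I7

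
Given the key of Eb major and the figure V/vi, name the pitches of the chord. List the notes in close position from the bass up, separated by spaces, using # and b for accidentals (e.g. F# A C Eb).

The slash means an applied dominant: we want the dominant of vi. In Eb major, vi is C minor, and its dominant is built on G.
Building a major triad on G gives G-B-D.

G B D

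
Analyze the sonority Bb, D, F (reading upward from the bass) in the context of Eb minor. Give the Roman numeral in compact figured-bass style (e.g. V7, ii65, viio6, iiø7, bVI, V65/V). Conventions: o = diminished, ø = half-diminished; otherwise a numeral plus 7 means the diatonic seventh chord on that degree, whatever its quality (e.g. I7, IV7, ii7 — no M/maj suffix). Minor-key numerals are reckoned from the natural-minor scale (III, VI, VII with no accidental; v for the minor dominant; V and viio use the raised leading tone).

V

The pitches Bb-D-F form a major triad rooted on Bb.
Bb is scale degree 5 in Eb minor, and a major triad on that degree is written V.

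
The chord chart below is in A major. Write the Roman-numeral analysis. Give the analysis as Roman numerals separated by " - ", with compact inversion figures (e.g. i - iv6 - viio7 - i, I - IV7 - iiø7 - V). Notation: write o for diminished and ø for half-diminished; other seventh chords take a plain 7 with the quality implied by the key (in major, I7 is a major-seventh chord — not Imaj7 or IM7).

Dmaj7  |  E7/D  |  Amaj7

IV7 - V42 - I7

Dmaj7: major seventh chord on D = scale degree 4 → IV7.
E7/D: dominant seventh chord on E = scale degree 5 → V42.
Amaj7 has root A, degree 1 in A major, so I7.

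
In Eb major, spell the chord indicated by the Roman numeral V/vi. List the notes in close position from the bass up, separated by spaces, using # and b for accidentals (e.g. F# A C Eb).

G B D

V/vi is a secondary dominant — the dominant triad of vi. vi in Eb major is C, so the applied chord's root is G, a perfect fifth above.
Building a major triad on G gives G-B-D.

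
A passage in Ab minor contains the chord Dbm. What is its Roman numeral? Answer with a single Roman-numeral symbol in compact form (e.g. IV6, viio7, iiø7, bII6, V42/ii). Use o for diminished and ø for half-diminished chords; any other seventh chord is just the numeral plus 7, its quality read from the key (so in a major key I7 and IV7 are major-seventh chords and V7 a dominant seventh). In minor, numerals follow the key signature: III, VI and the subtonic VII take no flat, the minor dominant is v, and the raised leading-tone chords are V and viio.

iv

Stacked in thirds the chord is Db-Fb-Ab: a minor triad on Db.
Db is scale degree 4 in Ab minor, and a minor triad on that degree is written iv.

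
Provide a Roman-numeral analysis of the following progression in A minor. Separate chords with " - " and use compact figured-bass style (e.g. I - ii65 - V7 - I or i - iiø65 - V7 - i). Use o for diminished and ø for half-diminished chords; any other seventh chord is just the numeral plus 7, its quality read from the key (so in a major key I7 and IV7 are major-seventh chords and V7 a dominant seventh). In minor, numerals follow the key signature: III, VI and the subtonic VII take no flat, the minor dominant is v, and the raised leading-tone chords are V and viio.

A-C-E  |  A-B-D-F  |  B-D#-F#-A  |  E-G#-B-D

A-C-E: root A is the tonic; minor triad there is i.
A-B-D-F: half-diminished seventh chord on B = scale degree 2 → iiø42.
B-D#-F#-A is the secondary dominant of V (dominant seventh chord on B): V7/V.
E-G#-B-D: root E is the dominant; dominant seventh chord there is V7.

i - iiø42 - V7/V - V7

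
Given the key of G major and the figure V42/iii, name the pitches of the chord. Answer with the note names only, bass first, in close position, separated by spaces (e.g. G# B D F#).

E F# A# C#

V42/iii is a secondary dominant — the dominant seventh of iii. iii in G major is B, so the applied chord's root is F#, a perfect fifth above.
Building a dominant seventh chord on F# gives F#-A#-C#-E.
With the 42 figure the chord is in third inversion; from the bass E upward in close position it reads E-F#-A#-C#.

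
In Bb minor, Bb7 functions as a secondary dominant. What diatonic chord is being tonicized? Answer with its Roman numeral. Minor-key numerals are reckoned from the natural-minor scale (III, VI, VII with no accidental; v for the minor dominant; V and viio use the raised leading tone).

The chord is a dominant seventh chord on Bb.
A dominant resolves down a perfect fifth: Bb → Eb. In Bb minor, Eb is scale degree 4, i.e. iv.

iv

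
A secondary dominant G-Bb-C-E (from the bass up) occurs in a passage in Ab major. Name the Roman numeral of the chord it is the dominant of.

vi

The chord is a dominant seventh chord on C.
A dominant resolves down a perfect fifth: C → F. In Ab major, F is scale degree 6, i.e. vi.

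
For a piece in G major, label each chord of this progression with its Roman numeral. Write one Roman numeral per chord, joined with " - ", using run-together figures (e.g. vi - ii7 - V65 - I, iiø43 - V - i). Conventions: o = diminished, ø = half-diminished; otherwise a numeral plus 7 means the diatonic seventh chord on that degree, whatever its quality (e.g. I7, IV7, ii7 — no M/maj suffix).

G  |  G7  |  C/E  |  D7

I - V7/IV - IV6 - V7

G has root G, degree 1 in G major, so I.
G7: a dominant seventh chord on G, the applied dominant of IV → V7/IV.
C/E: root C is the subdominant; major triad there is IV6.
D7 has root D, degree 5 in G major, so V7.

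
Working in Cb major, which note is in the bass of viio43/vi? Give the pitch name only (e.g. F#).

Db

The applied chord viio43/vi is rooted on G: G-Bb-Db-Fb.
The figure 43 means second inversion — the fifth is in the bass.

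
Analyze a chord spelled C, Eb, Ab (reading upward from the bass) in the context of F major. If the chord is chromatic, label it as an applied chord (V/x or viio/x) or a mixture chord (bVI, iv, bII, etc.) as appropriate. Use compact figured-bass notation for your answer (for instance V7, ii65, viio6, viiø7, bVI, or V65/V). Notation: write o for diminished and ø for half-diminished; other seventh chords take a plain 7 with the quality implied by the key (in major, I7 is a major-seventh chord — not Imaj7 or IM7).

The pitches Ab-C-Eb form a major triad rooted on Ab.
Ab is the lowered third degree of F major (diatonic 3 would be A). This is a major triad on the lowered third degree, borrowed from the parallel minor.
With C in the bass the chord is in first inversion, so the figured bass is 6.

bIII6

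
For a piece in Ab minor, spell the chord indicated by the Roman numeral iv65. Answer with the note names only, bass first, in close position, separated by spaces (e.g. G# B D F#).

Fb Ab Cb Db

The numeral's case and figure indicate a minor seventh chord. In Ab minor its root, the subdominant, is Db.
That chord is spelled Db-Fb-Ab-Cb.
With the 65 figure the chord is in first inversion; from the bass Fb upward in close position it reads Fb-Ab-Cb-Db.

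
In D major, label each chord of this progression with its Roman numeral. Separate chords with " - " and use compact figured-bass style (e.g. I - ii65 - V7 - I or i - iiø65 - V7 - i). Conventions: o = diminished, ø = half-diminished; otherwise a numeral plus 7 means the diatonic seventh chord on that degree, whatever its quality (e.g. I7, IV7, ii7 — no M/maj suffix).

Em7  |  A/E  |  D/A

ii7 - V64 - I64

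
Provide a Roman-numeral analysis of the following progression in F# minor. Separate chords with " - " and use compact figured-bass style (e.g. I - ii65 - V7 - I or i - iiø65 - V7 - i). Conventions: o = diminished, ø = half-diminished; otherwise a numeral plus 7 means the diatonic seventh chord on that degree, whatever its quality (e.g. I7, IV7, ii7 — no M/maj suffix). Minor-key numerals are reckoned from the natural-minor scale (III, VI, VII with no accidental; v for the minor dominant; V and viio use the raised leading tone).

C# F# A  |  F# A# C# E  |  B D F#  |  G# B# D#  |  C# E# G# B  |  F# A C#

C#-F#-A: root F# is the tonic; minor triad there is i64.
F#-A#-C#-E: chromatic; F# is V of iv, so V7/iv.
B-D-F# has root B, degree 4 in F# minor, so iv.
G#-B#-D# is the secondary dominant of V (major triad on G#): V/V.
C#-E#-G#-B: dominant seventh chord on C# = scale degree 5 → V7.
F#-A-C#: minor triad on F# = scale degree 1 → i.

i64 - V7/iv - iv - V/V - V7 - i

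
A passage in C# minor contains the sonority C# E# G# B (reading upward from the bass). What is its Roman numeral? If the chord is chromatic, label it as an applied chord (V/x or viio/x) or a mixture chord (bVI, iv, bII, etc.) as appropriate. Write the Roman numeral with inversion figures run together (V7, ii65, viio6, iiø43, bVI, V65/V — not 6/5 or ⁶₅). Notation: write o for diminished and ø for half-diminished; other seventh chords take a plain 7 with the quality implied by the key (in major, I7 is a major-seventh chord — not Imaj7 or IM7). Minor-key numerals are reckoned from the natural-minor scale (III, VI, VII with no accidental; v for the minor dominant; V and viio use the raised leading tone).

V7/iv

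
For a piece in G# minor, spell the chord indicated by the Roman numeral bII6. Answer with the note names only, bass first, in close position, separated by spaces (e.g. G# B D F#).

Scale degree 2 in G# minor is A#; lowering it a half step gives A. bII6 is the Neapolitan sixth — a major triad on the lowered second degree, here in its customary first inversion.
So the chord is A-C#-E, a major triad.
The figured bass 6 indicates first inversion, placing the third (C#) in the bass: C#-E-A.

C# E A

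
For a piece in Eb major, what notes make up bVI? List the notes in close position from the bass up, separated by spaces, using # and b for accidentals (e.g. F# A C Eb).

bVI is a major triad on the lowered sixth degree, borrowed from the parallel minor. In Eb major that root is Cb.
So the chord is Cb-Eb-Gb.

Cb Eb Gb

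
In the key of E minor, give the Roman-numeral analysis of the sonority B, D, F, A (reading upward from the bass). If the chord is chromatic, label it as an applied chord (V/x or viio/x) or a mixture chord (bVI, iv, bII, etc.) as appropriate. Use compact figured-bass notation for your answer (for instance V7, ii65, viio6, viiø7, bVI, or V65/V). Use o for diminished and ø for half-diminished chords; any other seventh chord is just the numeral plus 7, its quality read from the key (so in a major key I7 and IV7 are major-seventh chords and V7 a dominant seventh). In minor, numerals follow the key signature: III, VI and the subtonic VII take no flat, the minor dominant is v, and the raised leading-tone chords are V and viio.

viiø7/VI

The pitches B-D-F-A form a half-diminished seventh chord rooted on B.
B sits a half step below C (VI in E minor); a diminished chord there is the applied leading-tone chord of VI.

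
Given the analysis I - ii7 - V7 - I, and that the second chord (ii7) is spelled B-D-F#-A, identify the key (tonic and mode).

A major

ii7 is given as B-D-F#-A — a minor seventh chord with root B.
If B is scale degree 2 and the mode makes that degree carry a minor seventh chord, the tonic is A and the mode is major.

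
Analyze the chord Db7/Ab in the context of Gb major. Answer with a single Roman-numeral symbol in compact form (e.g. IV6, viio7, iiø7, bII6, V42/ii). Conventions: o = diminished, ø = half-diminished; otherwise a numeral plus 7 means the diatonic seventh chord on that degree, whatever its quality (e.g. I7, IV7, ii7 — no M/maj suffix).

V43

The pitches Db-F-Ab-Cb form a dominant seventh chord rooted on Db.
Db is scale degree 5 in Gb major, and a dominant seventh chord on that degree is written V7.
With Ab in the bass the chord is in second inversion, so the figured bass is 43.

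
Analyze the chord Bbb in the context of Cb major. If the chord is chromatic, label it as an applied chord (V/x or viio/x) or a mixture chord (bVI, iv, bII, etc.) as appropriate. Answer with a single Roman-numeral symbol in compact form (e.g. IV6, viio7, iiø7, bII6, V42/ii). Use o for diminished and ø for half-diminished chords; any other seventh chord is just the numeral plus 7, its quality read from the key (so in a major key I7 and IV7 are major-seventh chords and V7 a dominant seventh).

The pitches Bbb-Db-Fb form a major triad rooted on Bbb.
Bbb is the lowered seventh degree of Cb major (diatonic 7 would be Bb). This is a major triad on the lowered seventh degree (the subtonic), borrowed from the parallel minor.

bVII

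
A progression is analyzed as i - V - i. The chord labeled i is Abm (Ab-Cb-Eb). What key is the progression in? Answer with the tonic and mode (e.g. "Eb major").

Ab minor

The anchor chord is a minor triad on Ab, labeled i.
If Ab is scale degree 1 and the mode makes that degree carry a minor triad, the tonic is Ab and the mode is minor.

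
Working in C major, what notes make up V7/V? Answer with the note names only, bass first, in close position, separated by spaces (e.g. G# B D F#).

The slash means an applied dominant: we want the dominant of V. In C major, V is G major, and its dominant is built on D.
Building a dominant seventh chord on D gives D-F#-A-C.

D F# A C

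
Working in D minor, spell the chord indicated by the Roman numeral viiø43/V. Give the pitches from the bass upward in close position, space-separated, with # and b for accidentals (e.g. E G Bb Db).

The slash marks an applied leading-tone chord: viio of V. In D minor, V is A, so the leading tone to it is G#, a half step below.
Building a half-diminished seventh chord on G# gives G#-B-D-F#.
With the 43 figure the chord is in second inversion; from the bass D upward in close position it reads D-F#-G#-B.

D F# G# B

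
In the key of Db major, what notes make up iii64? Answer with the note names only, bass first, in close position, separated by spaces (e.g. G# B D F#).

C F Ab

The numeral's case and figure indicate a minor triad. In Db major its root, the third degree, is F.
Stacking thirds from F gives F-Ab-C.
The figured bass 64 indicates second inversion, placing the fifth (C) in the bass: C-F-Ab.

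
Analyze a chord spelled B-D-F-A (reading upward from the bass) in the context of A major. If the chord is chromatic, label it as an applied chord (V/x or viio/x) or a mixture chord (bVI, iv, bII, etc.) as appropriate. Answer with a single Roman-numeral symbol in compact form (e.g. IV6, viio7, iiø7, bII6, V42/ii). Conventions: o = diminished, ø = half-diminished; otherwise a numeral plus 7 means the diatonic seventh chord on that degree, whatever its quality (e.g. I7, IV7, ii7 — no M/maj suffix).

iiø7

Stacked in thirds the chord is B-D-F-A: a half-diminished seventh chord on B.
B is the second degree of A major. This is the half-diminished supertonic seventh, borrowed from the parallel minor.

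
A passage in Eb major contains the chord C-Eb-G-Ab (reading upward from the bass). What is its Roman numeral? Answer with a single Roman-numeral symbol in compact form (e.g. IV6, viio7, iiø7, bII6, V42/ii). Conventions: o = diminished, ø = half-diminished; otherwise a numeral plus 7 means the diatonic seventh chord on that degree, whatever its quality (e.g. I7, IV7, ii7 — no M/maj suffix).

IV65

The pitches Ab-C-Eb-G form a major seventh chord rooted on Ab.
In Eb major, Ab is the subdominant; the diatonic major seventh chord there is IV7.
With C in the bass the chord is in first inversion, so the figured bass is 65.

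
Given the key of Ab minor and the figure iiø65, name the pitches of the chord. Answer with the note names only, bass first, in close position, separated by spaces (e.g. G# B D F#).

In Ab minor, the supertonic is Bb, and the diatonic chord built there is a half-diminished seventh chord.
Stacking thirds from Bb gives Bb-Db-Fb-Ab.
The figured bass 65 indicates first inversion, placing the third (Db) in the bass: Db-Fb-Ab-Bb.

Db Fb Ab Bb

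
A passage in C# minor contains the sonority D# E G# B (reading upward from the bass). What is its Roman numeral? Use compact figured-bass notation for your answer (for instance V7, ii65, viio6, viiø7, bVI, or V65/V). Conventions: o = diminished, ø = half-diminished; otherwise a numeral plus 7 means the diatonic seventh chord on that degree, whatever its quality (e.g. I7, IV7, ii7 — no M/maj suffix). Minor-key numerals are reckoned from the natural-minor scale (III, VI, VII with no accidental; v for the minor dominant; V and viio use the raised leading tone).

III42

The pitches E-G#-B-D# form a major seventh chord rooted on E.
In C# minor, E is the mediant; the diatonic major seventh chord there is III7.
With D# in the bass the chord is in third inversion, so the figured bass is 42.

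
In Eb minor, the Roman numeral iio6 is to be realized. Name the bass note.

Ab

iio in Eb minor has root F; the chord is F-Ab-Cb.
The figure 6 means first inversion — the third is in the bass.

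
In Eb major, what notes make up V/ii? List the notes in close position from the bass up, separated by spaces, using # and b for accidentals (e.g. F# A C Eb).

C E G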